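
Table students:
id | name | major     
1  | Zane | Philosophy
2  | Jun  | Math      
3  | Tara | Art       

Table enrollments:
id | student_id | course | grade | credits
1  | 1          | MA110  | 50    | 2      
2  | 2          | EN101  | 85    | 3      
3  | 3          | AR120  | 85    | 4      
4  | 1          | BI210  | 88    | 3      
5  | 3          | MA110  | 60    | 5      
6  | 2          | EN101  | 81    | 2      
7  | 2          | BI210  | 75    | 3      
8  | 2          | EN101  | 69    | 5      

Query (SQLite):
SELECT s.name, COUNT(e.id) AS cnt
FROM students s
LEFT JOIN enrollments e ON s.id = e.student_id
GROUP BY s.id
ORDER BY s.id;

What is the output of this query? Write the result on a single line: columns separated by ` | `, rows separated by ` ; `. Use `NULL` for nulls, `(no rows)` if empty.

Zane | 2 ; Jun | 4 ; Tara | 2

LEFT JOIN keeps every students row; unmatched ones get NULL for enrollments columns.
Group by students.id and compute COUNT(e.id). COUNT(col) of an all-NULL group is 0.
  1: ids {1, 4} → COUNT(e.id)=2
  2: ids {2, 6, 7, 8} → COUNT(e.id)=4
  3: ids {3, 5} → COUNT(e.id)=2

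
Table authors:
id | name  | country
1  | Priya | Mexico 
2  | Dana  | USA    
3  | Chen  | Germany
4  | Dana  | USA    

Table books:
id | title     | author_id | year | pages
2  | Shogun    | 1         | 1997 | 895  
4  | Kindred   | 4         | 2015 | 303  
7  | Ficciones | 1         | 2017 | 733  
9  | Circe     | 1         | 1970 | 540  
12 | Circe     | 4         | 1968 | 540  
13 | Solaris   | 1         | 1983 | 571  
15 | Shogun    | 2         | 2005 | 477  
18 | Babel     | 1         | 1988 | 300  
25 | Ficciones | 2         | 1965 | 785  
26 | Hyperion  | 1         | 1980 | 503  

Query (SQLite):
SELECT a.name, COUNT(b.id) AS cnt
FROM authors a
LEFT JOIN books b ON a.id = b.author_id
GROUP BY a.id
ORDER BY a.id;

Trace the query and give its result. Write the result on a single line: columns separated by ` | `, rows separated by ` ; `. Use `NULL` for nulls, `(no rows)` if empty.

LEFT JOIN keeps every authors row; unmatched ones get NULL for books columns.
Group by authors.id and compute COUNT(b.id). COUNT(col) of an all-NULL group is 0.
  1: ids {2, 7, 9, 13, 18, 26} → COUNT(b.id)=6
  2: ids {15, 25} → COUNT(b.id)=2
  3: ids {—} → COUNT(b.id)=0
  4: ids {4, 12} → COUNT(b.id)=2

Priya | 6 ; Dana | 2 ; Chen | 0 ; Dana | 2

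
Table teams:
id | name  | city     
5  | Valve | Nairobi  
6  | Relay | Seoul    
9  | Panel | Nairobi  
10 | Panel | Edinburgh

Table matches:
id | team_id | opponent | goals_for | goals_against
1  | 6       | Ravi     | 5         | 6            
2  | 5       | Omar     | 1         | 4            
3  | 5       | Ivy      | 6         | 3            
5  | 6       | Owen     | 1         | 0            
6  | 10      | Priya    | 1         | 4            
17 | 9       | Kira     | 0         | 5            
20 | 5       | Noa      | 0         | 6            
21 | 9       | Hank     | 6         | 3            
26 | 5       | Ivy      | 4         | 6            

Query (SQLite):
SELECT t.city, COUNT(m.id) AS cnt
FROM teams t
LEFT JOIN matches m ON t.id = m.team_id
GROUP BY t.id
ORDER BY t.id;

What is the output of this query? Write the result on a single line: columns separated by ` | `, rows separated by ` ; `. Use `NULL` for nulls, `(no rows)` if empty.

Nairobi | 4 ; Seoul | 2 ; Nairobi | 2 ; Edinburgh | 1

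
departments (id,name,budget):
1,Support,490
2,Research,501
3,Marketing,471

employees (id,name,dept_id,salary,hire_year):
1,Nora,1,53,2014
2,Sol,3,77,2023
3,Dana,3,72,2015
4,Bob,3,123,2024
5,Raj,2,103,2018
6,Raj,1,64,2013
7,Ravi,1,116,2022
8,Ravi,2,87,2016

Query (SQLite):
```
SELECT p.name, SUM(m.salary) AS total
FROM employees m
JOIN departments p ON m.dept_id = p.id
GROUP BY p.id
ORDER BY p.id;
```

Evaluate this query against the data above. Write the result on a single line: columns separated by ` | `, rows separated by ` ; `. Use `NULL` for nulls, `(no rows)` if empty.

Support | 233 ; Research | 190 ; Marketing | 272

Join each employees row to its departments via dept_id.
Group joined rows by departments.id; compute SUM(m.salary) per group.
  1: ids {1, 6, 7} → SUM(m.salary)=233
  2: ids {5, 8} → SUM(m.salary)=190
  3: ids {2, 3, 4} → SUM(m.salary)=272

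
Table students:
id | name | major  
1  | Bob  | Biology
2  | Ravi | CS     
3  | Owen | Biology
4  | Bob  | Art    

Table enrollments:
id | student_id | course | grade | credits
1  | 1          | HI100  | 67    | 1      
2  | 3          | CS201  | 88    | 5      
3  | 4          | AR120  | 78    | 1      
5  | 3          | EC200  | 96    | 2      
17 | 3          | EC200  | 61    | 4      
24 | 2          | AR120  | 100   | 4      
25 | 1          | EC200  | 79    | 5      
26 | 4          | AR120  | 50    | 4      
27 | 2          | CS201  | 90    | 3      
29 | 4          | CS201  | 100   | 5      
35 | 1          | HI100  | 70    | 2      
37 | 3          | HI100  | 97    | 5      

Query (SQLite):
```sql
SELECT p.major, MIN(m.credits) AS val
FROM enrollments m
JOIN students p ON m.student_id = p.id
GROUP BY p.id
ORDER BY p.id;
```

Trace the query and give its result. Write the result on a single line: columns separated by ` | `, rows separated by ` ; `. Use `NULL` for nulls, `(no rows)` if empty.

Biology | 1 ; CS | 3 ; Biology | 2 ; Art | 1

Join each enrollments row to its students via student_id.
Group joined rows by students.id; compute MIN(m.credits) per group.
  1: ids {1, 25, 35} → MIN(m.credits)=1
  2: ids {24, 27} → MIN(m.credits)=3
  3: ids {2, 5, 17, 37} → MIN(m.credits)=2
  4: ids {3, 26, 29} → MIN(m.credits)=1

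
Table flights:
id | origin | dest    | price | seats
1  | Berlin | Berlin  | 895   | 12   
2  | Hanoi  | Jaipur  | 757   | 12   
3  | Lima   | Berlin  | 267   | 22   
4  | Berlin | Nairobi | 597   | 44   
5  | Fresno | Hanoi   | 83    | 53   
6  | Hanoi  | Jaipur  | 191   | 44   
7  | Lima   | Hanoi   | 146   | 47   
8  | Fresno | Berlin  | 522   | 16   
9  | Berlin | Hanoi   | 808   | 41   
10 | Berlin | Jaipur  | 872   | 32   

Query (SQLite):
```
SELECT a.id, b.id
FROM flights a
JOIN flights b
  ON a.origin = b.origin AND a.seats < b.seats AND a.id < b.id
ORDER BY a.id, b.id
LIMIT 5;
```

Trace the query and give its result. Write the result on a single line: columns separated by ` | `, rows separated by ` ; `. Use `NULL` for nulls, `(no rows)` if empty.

Pairs (a,b) with same origin, a.seats < b.seats, a.id < b.id.
origin groups: Berlin:{1,4,9,10} Fresno:{5,8} Hanoi:{2,6} Lima:{3,7}
Ordered by (a.id, b.id); first 5.

1 | 4 ; 1 | 9 ; 1 | 10 ; 2 | 6 ; 3 | 7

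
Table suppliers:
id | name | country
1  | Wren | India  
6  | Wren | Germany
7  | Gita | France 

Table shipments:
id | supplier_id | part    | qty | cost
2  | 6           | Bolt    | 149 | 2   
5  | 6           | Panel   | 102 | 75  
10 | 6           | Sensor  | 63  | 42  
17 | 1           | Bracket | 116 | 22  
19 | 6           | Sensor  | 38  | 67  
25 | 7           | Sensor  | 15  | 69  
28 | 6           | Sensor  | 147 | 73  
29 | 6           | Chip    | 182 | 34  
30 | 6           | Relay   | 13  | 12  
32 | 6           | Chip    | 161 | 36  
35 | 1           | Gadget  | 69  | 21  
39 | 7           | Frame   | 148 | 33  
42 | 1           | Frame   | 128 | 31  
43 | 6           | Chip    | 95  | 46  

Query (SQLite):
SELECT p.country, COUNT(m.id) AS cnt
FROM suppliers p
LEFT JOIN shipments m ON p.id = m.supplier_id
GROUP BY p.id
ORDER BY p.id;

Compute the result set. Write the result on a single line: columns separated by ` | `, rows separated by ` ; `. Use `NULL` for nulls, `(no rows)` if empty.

India | 3 ; Germany | 9 ; France | 2

LEFT JOIN keeps every suppliers row; unmatched ones get NULL for shipments columns.
Group by suppliers.id and compute COUNT(m.id). COUNT(col) of an all-NULL group is 0.
  1: ids {17, 35, 42} → COUNT(m.id)=3
  6: ids {2, 5, 10, 19, 28, 29, 30, 32, 43} → COUNT(m.id)=9
  7: ids {25, 39} → COUNT(m.id)=2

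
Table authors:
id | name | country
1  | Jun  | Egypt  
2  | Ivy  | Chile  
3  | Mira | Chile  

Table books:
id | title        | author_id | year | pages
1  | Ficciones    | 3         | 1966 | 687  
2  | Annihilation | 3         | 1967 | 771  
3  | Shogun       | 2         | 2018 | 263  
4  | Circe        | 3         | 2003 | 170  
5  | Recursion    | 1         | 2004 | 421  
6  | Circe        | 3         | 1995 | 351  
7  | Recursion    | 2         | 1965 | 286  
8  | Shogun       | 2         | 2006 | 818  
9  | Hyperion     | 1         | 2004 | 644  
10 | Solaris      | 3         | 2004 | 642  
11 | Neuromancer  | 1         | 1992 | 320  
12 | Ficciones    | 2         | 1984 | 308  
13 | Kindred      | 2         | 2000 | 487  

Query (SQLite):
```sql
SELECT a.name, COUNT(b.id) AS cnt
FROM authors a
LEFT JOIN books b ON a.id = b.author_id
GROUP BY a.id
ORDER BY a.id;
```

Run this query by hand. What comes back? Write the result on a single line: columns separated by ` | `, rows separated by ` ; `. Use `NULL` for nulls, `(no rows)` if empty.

Jun | 3 ; Ivy | 5 ; Mira | 5

LEFT JOIN keeps every authors row; unmatched ones get NULL for books columns.
Group by authors.id and compute COUNT(b.id). COUNT(col) of an all-NULL group is 0.
  1: ids {5, 9, 11} → COUNT(b.id)=3
  2: ids {3, 7, 8, 12, 13} → COUNT(b.id)=5
  3: ids {1, 2, 4, 6, 10} → COUNT(b.id)=5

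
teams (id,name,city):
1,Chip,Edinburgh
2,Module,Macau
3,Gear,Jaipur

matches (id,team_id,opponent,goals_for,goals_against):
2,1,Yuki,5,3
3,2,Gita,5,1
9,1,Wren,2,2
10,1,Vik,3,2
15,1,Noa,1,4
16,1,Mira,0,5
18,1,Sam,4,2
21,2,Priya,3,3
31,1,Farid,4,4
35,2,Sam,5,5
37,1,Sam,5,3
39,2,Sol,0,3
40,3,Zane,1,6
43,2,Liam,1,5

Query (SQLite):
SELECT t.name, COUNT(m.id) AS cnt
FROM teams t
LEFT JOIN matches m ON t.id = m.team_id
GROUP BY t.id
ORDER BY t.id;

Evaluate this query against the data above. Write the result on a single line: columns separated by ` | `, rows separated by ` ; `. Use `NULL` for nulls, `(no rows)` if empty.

LEFT JOIN keeps every teams row; unmatched ones get NULL for matches columns.
Group by teams.id and compute COUNT(m.id). COUNT(col) of an all-NULL group is 0.
  1: ids {2, 9, 10, 15, 16, 18, 31, 37} → COUNT(m.id)=8
  2: ids {3, 21, 35, 39, 43} → COUNT(m.id)=5
  3: ids {40} → COUNT(m.id)=1

Chip | 8 ; Module | 5 ; Gear | 1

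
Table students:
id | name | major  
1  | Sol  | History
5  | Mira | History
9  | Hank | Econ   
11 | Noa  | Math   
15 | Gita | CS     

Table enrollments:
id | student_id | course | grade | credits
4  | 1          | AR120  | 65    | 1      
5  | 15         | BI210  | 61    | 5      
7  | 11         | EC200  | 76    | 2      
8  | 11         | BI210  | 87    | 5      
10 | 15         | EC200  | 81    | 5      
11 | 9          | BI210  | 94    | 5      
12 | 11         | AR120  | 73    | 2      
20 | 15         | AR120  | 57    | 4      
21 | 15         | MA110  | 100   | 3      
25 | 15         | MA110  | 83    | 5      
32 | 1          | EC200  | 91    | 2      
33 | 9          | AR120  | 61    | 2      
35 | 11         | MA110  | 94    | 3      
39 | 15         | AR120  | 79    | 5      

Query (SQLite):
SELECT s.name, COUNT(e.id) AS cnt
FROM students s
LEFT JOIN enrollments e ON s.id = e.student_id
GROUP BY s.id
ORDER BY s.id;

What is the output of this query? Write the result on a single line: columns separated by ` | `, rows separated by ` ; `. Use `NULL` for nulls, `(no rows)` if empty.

Sol | 2 ; Mira | 0 ; Hank | 2 ; Noa | 4 ; Gita | 6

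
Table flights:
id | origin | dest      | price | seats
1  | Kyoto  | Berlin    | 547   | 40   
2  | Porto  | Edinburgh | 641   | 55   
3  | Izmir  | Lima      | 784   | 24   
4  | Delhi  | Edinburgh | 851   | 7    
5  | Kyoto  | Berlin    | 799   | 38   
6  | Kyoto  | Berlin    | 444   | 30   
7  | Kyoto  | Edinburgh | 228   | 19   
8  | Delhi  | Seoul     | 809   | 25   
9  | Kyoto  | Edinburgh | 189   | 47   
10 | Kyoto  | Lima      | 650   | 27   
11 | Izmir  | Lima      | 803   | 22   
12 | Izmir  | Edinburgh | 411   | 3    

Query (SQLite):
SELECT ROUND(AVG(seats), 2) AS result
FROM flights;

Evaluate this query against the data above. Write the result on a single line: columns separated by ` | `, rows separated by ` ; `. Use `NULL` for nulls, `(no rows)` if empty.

All seats values: [40, 55, 24, 7, 38, 30, 19, 25, 47, 27, 22, 3].
AVG = 337 / 12 (rounded to 2 dp).

28.08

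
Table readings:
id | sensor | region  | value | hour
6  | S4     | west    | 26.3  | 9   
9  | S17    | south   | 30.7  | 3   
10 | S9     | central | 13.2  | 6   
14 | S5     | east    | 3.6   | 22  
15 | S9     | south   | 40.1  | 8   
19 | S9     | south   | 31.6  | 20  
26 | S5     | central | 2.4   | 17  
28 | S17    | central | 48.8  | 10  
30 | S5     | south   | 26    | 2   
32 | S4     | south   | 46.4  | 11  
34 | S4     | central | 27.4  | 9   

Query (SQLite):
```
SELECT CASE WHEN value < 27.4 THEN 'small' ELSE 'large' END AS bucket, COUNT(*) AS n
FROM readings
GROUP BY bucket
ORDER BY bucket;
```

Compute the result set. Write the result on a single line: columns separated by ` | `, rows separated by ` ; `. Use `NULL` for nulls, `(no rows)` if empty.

large | 6 ; small | 5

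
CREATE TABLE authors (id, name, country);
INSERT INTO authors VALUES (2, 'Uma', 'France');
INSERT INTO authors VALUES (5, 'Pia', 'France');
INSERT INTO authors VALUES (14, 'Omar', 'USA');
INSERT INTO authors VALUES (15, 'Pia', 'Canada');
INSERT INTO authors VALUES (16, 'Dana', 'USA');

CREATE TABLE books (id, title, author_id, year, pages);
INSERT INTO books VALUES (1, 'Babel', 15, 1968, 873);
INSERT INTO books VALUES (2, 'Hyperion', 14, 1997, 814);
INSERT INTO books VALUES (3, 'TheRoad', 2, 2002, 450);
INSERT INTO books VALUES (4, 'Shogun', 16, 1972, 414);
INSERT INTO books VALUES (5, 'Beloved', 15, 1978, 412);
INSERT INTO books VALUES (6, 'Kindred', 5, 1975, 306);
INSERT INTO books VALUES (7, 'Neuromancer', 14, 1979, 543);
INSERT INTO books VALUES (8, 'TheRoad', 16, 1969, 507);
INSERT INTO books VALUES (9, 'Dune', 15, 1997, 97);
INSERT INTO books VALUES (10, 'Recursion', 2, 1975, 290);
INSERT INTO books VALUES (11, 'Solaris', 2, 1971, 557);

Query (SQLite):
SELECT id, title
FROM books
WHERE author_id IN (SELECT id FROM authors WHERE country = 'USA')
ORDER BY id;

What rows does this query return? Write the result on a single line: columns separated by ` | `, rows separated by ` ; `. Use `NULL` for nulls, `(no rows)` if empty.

Inner query: authors.id where country = 'USA'.
Outer: keep books rows whose author_id is in that set.
Inner query → {14, 16}

2 | Hyperion ; 4 | Shogun ; 7 | Neuromancer ; 8 | TheRoad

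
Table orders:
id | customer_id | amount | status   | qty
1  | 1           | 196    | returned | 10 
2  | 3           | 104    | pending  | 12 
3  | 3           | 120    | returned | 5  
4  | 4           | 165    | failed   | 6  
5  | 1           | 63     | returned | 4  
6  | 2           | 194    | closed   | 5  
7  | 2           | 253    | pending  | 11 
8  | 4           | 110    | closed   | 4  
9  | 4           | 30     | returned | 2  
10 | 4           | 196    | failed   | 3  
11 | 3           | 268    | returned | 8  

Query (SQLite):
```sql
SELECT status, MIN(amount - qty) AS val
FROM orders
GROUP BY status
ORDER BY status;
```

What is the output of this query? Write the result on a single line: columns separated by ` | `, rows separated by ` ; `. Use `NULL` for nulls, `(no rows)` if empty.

closed | 106 ; failed | 159 ; pending | 92 ; returned | 28

For each row compute amount - qty.
Group by status; take MIN of the expression per group.
  closed: ids {6, 8} → MIN(amount - qty)=106
  failed: ids {4, 10} → MIN(amount - qty)=159
  pending: ids {2, 7} → MIN(amount - qty)=92
  returned: ids {1, 3, 5, 9, 11} → MIN(amount - qty)=28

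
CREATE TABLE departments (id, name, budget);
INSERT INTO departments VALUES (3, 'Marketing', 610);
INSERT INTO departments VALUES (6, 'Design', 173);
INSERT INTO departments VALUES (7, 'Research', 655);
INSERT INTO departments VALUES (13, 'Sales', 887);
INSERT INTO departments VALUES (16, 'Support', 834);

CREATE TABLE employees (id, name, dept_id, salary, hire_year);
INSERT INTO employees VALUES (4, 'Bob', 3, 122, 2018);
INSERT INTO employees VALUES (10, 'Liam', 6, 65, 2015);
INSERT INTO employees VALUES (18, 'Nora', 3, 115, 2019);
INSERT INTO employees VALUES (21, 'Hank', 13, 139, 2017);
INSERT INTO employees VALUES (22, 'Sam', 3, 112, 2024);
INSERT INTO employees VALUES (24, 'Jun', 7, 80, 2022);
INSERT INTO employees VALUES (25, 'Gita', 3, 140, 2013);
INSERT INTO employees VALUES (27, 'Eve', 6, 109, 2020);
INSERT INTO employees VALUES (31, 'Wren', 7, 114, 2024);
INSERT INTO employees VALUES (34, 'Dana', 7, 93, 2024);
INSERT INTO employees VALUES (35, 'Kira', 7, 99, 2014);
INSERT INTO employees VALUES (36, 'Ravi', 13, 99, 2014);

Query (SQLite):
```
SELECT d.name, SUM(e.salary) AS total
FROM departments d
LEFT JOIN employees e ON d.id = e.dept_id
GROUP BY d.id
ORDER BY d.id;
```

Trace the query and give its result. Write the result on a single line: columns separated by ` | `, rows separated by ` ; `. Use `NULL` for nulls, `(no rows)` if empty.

Marketing | 489 ; Design | 174 ; Research | 386 ; Sales | 238 ; Support | NULL

LEFT JOIN keeps every departments row; unmatched ones get NULL for employees columns.
Group by departments.id and compute SUM(e.salary). SUM over an all-NULL group is NULL.
  3: ids {4, 18, 22, 25} → SUM(e.salary)=489
  6: ids {10, 27} → SUM(e.salary)=174
  7: ids {24, 31, 34, 35} → SUM(e.salary)=386
  13: ids {21, 36} → SUM(e.salary)=238
  16: ids {—} → SUM(e.salary)=NULL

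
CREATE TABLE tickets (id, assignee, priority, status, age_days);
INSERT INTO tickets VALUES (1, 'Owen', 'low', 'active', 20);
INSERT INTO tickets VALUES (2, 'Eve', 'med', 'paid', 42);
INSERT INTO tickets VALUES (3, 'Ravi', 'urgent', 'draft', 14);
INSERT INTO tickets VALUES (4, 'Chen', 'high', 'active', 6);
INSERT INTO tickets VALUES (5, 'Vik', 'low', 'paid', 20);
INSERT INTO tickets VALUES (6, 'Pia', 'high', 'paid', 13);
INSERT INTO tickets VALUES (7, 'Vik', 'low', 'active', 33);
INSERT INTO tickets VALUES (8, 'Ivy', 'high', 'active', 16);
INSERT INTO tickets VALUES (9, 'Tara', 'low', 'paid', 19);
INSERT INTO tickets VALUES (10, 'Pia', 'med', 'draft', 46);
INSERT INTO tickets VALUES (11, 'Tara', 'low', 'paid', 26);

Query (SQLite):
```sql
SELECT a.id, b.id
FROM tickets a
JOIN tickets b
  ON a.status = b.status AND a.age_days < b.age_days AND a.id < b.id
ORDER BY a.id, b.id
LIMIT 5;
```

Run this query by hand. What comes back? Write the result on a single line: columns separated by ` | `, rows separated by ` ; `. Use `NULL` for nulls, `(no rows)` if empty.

1 | 7 ; 3 | 10 ; 4 | 7 ; 4 | 8 ; 5 | 11

Pairs (a,b) with same status, a.age_days < b.age_days, a.id < b.id.
status groups: active:{1,4,7,8} draft:{3,10} paid:{2,5,6,9,11}
Ordered by (a.id, b.id); first 5.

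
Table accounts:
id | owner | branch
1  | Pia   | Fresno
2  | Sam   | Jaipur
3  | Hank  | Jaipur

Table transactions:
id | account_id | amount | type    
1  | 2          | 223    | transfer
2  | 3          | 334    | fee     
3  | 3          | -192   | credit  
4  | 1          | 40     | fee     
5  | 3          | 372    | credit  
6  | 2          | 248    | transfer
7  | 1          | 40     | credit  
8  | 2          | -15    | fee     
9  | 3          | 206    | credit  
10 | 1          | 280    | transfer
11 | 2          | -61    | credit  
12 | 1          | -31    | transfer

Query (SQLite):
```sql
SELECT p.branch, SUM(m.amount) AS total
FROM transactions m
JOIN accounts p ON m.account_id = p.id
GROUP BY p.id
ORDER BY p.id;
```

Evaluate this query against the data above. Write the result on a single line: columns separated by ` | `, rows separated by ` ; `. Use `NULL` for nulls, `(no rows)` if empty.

Fresno | 329 ; Jaipur | 395 ; Jaipur | 720

Join each transactions row to its accounts via account_id.
Group joined rows by accounts.id; compute SUM(m.amount) per group.
  1: ids {4, 7, 10, 12} → SUM(m.amount)=329
  2: ids {1, 6, 8, 11} → SUM(m.amount)=395
  3: ids {2, 3, 5, 9} → SUM(m.amount)=720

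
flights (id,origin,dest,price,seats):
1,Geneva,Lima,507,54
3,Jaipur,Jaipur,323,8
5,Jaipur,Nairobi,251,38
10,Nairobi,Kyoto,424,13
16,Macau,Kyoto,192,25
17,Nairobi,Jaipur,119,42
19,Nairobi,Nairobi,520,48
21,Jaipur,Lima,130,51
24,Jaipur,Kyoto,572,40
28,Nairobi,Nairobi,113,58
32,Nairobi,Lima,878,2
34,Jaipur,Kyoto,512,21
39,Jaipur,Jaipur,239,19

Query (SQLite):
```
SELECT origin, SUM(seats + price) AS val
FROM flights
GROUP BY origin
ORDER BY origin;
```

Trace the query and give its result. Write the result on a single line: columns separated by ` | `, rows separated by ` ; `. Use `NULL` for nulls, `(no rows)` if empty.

Geneva | 561 ; Jaipur | 2204 ; Macau | 217 ; Nairobi | 2217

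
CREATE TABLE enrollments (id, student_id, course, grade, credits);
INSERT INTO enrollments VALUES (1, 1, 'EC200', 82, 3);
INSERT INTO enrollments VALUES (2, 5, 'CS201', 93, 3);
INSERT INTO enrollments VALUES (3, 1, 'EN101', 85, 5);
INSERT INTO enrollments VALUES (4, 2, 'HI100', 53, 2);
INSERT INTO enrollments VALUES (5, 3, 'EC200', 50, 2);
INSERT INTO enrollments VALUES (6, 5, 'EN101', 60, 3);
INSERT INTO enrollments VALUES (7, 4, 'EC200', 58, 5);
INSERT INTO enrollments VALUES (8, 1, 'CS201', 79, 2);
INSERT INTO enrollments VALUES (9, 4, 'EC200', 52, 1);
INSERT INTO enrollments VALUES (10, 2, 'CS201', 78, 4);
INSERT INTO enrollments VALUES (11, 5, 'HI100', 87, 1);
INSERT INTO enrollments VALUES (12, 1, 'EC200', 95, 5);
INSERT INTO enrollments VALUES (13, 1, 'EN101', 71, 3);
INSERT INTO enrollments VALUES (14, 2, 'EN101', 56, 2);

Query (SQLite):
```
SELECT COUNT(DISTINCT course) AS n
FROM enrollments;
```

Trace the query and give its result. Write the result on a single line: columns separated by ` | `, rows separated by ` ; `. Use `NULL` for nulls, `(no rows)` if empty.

4

Count distinct non-NULL course values.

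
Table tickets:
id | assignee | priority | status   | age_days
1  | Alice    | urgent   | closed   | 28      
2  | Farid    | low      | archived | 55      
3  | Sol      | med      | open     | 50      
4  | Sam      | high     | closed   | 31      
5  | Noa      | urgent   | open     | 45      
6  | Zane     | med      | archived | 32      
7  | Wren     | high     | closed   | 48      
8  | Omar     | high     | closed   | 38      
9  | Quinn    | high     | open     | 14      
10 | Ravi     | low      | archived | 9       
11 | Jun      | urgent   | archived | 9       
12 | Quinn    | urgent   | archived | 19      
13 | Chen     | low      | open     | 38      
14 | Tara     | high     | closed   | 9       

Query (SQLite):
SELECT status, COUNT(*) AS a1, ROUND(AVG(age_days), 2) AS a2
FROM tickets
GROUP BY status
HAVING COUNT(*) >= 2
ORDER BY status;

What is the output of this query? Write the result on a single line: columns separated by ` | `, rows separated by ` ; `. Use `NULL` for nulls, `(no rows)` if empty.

archived | 5 | 24.8 ; closed | 5 | 30.8 ; open | 4 | 36.75

Group tickets by status.
Per group compute: COUNT(*), ROUND(AVG(age_days), 2).
HAVING: drop groups with fewer than 2 rows.
  archived: ids {2, 6, 10, 11, 12} → COUNT(*)=5, ROUND(AVG(age_days), 2)=24.8
  closed: ids {1, 4, 7, 8, 14} → COUNT(*)=5, ROUND(AVG(age_days), 2)=30.8
  open: ids {3, 5, 9, 13} → COUNT(*)=4, ROUND(AVG(age_days), 2)=36.75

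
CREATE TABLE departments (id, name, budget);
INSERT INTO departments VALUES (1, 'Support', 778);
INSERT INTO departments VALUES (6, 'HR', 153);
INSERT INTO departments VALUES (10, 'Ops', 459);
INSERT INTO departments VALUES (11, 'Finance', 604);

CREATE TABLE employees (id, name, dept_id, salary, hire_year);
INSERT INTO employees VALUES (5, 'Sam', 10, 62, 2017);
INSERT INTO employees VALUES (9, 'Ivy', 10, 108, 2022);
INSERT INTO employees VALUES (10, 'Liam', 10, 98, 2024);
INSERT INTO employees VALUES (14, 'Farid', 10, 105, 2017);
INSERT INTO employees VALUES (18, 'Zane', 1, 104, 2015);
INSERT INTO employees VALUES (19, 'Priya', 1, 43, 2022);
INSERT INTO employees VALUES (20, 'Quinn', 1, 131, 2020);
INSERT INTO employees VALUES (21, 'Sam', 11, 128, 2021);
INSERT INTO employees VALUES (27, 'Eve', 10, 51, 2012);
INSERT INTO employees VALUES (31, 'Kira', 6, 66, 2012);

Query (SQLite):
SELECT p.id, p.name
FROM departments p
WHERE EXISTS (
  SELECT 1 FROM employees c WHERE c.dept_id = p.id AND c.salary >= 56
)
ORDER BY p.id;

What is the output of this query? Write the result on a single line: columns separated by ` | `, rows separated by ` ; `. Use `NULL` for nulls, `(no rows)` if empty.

For each departments row, check whether any employees with matching dept_id has salary >= 56.
Keep rows where that is true.

1 | Support ; 6 | HR ; 10 | Ops ; 11 | Finance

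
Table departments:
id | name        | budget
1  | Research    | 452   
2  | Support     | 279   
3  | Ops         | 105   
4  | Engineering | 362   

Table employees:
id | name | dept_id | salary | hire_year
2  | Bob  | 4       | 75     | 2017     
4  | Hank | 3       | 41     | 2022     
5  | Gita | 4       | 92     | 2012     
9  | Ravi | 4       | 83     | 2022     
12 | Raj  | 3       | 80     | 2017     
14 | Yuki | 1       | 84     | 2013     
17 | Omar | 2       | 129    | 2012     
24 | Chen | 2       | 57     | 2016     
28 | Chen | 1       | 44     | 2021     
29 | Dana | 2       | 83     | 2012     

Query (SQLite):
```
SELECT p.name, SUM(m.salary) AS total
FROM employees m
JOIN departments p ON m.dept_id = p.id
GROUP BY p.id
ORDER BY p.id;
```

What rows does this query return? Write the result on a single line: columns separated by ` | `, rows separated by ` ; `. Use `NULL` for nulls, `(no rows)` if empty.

Research | 128 ; Support | 269 ; Ops | 121 ; Engineering | 250

Join each employees row to its departments via dept_id.
Group joined rows by departments.id; compute SUM(m.salary) per group.
  1: ids {14, 28} → SUM(m.salary)=128
  2: ids {17, 24, 29} → SUM(m.salary)=269
  3: ids {4, 12} → SUM(m.salary)=121
  4: ids {2, 5, 9} → SUM(m.salary)=250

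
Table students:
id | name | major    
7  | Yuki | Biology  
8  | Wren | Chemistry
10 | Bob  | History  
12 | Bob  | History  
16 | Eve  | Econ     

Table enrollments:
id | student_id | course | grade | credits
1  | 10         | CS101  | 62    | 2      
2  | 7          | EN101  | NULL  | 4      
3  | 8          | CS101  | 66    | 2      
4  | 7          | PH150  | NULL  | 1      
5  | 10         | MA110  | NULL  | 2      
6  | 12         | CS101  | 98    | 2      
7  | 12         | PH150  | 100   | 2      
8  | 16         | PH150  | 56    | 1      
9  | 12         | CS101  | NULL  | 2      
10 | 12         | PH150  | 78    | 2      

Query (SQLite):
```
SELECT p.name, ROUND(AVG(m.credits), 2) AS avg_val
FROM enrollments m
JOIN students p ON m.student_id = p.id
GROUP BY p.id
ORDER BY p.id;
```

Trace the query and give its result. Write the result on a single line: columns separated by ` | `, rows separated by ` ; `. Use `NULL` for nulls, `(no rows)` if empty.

Yuki | 2.5 ; Wren | 2 ; Bob | 2 ; Bob | 2 ; Eve | 1

Join each enrollments row to its students via student_id.
Group joined rows by students.id; compute ROUND(AVG(m.credits), 2) per group.
  7: ids {2, 4} → ROUND(AVG(m.credits), 2)=2.5
  8: ids {3} → ROUND(AVG(m.credits), 2)=2
  10: ids {1, 5} → ROUND(AVG(m.credits), 2)=2
  12: ids {6, 7, 9, 10} → ROUND(AVG(m.credits), 2)=2
  16: ids {8} → ROUND(AVG(m.credits), 2)=1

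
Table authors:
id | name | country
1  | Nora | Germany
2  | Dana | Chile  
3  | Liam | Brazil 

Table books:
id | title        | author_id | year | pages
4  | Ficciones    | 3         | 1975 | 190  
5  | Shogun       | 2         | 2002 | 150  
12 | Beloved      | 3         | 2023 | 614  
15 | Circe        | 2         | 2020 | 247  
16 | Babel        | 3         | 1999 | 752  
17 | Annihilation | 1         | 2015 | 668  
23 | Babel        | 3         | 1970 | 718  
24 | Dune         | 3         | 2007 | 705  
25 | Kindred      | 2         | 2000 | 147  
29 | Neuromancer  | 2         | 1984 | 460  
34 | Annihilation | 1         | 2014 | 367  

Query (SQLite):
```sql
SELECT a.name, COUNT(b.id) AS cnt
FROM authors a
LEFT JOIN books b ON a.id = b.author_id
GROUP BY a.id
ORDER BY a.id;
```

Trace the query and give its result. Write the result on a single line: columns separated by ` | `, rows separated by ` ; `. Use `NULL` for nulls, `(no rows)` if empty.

Nora | 2 ; Dana | 4 ; Liam | 5

LEFT JOIN keeps every authors row; unmatched ones get NULL for books columns.
Group by authors.id and compute COUNT(b.id). COUNT(col) of an all-NULL group is 0.
  1: ids {17, 34} → COUNT(b.id)=2
  2: ids {5, 15, 25, 29} → COUNT(b.id)=4
  3: ids {4, 12, 16, 23, 24} → COUNT(b.id)=5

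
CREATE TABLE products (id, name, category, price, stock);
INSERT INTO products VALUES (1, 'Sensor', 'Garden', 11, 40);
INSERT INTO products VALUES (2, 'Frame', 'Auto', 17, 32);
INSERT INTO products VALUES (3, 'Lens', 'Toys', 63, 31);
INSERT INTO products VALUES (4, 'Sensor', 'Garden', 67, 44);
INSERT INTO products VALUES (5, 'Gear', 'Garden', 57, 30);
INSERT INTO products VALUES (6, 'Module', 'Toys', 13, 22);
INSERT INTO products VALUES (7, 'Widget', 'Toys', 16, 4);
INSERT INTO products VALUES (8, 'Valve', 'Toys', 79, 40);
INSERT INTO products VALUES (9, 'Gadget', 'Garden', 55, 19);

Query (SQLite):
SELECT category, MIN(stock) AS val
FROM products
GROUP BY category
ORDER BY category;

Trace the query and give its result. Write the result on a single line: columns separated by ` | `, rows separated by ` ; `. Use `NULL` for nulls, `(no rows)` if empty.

Partition products by category; compute MIN(stock) within each group.
  Auto: ids {2} → MIN(stock)=32
  Garden: ids {1, 4, 5, 9} → MIN(stock)=19
  Toys: ids {3, 6, 7, 8} → MIN(stock)=4

Auto | 32 ; Garden | 19 ; Toys | 4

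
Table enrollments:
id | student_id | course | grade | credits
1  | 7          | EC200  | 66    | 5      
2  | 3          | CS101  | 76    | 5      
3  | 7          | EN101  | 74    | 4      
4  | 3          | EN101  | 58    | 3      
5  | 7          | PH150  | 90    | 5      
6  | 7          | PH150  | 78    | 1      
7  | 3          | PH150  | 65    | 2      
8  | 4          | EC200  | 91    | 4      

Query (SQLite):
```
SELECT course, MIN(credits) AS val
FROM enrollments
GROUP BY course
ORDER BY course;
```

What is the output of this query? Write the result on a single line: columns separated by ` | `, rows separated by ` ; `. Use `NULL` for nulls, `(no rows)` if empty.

Partition enrollments by course; compute MIN(credits) within each group.
  CS101: ids {2} → MIN(credits)=5
  EC200: ids {1, 8} → MIN(credits)=4
  EN101: ids {3, 4} → MIN(credits)=3
  PH150: ids {5, 6, 7} → MIN(credits)=1

CS101 | 5 ; EC200 | 4 ; EN101 | 3 ; PH150 | 1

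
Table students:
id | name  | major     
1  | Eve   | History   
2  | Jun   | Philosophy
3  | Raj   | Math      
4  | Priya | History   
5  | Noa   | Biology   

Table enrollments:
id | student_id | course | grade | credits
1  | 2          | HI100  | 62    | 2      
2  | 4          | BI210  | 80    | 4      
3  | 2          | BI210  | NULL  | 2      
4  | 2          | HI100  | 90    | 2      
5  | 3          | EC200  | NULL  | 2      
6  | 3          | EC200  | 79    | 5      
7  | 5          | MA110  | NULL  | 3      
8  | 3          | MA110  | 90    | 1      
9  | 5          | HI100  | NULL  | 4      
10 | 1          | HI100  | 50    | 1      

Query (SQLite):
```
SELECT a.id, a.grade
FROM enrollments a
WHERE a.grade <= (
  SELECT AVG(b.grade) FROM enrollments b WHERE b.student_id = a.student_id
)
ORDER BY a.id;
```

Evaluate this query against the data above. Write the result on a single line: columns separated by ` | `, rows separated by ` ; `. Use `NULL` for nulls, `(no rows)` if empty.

For each enrollments row a, compute AVG(grade) over rows sharing a.student_id.
Keep row a if a.grade <= that per-group AVG.
  student_id=1: AVG(grade) = 50.0
  student_id=2: AVG(grade) = 76.0
  student_id=3: AVG(grade) = 84.5
  student_id=4: AVG(grade) = 80.0
  student_id=5: AVG(grade) = NULL

1 | 62 ; 2 | 80 ; 6 | 79 ; 10 | 50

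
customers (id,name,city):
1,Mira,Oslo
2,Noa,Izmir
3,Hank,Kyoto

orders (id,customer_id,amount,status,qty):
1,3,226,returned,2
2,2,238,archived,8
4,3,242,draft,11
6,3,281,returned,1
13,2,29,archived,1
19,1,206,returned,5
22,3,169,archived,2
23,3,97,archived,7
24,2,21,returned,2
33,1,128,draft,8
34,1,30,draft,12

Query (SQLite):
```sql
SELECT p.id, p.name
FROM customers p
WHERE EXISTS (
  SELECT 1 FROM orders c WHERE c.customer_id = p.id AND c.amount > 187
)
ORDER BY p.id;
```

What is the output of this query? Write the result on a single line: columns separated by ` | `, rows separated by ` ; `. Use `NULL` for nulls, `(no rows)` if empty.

1 | Mira ; 2 | Noa ; 3 | Hank

For each customers row, check whether any orders with matching customer_id has amount > 187.
Keep rows where that is true.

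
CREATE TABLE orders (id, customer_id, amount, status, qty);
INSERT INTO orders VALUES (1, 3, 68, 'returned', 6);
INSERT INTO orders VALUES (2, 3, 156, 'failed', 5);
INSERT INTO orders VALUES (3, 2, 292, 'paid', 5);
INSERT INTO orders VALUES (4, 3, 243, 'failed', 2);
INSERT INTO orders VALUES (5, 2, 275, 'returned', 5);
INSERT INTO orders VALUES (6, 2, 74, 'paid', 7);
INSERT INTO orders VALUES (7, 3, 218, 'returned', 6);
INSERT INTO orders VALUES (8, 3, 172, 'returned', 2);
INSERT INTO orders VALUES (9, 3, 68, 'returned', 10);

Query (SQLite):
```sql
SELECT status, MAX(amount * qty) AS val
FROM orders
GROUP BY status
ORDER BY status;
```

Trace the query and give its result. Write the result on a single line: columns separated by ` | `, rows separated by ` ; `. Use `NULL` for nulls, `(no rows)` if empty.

For each row compute amount * qty.
Group by status; take MAX of the expression per group.
  failed: ids {2, 4} → MAX(amount * qty)=780
  paid: ids {3, 6} → MAX(amount * qty)=1460
  returned: ids {1, 5, 7, 8, 9} → MAX(amount * qty)=1375

failed | 780 ; paid | 1460 ; returned | 1375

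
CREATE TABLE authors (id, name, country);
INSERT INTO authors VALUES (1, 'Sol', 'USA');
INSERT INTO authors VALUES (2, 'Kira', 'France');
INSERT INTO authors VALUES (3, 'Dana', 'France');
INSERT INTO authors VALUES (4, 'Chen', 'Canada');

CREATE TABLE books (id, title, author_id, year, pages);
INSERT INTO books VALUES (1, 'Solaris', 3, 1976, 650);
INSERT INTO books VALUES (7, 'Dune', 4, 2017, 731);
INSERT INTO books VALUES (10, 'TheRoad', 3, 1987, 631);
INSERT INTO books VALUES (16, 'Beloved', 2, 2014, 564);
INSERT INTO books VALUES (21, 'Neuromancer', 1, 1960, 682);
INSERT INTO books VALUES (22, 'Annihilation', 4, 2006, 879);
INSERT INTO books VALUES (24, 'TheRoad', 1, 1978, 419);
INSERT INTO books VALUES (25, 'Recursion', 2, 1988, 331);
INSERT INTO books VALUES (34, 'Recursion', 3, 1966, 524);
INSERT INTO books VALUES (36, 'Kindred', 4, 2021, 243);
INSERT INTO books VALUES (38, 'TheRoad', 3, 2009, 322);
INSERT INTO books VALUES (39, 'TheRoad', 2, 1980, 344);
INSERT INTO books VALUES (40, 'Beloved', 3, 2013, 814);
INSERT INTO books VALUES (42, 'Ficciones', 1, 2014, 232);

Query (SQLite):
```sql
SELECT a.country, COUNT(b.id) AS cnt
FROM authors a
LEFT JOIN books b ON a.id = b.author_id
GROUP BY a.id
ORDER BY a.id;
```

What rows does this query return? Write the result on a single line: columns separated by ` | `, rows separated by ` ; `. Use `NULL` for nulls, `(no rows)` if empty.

USA | 3 ; France | 3 ; France | 5 ; Canada | 3

LEFT JOIN keeps every authors row; unmatched ones get NULL for books columns.
Group by authors.id and compute COUNT(b.id). COUNT(col) of an all-NULL group is 0.
  1: ids {21, 24, 42} → COUNT(b.id)=3
  2: ids {16, 25, 39} → COUNT(b.id)=3
  3: ids {1, 10, 34, 38, 40} → COUNT(b.id)=5
  4: ids {7, 22, 36} → COUNT(b.id)=3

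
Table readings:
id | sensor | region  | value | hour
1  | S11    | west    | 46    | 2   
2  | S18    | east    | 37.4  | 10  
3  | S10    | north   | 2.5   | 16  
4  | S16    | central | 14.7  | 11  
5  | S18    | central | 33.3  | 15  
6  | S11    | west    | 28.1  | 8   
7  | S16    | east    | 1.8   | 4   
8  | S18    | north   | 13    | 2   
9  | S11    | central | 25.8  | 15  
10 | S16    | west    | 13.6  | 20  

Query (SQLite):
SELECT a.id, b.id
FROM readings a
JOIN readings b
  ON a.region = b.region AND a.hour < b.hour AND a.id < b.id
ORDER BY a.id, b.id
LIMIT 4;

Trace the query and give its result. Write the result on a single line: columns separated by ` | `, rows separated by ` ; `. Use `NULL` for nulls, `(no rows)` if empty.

1 | 6 ; 1 | 10 ; 4 | 5 ; 4 | 9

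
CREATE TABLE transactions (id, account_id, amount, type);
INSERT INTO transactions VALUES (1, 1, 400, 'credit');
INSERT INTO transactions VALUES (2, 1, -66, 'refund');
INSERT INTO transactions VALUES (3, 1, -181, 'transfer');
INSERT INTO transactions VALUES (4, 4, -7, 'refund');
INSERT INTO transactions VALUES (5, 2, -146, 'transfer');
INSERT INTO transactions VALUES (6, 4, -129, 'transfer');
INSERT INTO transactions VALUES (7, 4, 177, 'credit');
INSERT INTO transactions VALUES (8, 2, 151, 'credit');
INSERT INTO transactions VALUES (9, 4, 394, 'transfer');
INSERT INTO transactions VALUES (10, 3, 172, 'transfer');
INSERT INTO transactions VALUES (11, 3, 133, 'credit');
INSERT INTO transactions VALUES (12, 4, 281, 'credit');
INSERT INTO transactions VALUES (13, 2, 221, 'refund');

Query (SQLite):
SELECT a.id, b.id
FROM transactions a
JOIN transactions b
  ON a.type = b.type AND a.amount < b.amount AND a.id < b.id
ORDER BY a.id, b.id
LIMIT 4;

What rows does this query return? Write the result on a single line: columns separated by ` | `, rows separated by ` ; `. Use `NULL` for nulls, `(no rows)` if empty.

2 | 4 ; 2 | 13 ; 3 | 5 ; 3 | 6

Pairs (a,b) with same type, a.amount < b.amount, a.id < b.id.
type groups: credit:{1,7,8,11,12} refund:{2,4,13} transfer:{3,5,6,9,10}
Ordered by (a.id, b.id); first 4.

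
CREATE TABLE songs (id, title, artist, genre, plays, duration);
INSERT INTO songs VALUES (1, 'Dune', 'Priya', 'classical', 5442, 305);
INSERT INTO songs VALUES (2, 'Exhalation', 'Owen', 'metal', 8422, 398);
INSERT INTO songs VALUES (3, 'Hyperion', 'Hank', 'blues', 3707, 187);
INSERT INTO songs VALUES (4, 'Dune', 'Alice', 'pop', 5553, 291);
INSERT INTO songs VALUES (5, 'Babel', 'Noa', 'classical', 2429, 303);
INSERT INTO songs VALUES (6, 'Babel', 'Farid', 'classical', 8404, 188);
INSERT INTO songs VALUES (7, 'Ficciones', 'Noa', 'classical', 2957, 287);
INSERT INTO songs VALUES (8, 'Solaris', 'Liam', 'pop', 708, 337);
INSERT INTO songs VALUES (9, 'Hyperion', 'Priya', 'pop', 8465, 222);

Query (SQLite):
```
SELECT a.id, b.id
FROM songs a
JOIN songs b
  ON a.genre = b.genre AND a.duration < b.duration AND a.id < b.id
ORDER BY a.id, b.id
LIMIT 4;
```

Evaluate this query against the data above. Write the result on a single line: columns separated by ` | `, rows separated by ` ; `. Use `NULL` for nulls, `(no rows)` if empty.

Pairs (a,b) with same genre, a.duration < b.duration, a.id < b.id.
genre groups: blues:{3} classical:{1,5,6,7} metal:{2} pop:{4,8,9}
Ordered by (a.id, b.id); first 4.

4 | 8 ; 6 | 7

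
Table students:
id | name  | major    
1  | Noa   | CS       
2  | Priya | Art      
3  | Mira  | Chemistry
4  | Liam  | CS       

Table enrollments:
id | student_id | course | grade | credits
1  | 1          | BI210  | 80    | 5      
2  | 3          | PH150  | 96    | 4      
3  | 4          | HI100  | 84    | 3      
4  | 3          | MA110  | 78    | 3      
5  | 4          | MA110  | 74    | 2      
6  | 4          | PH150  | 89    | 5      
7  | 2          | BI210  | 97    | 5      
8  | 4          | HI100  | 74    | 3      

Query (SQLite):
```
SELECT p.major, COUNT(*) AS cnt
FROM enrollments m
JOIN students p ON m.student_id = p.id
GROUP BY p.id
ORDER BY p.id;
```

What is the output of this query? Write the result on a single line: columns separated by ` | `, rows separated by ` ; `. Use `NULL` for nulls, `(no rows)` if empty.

CS | 1 ; Art | 1 ; Chemistry | 2 ; CS | 4

Join each enrollments row to its students via student_id.
Group joined rows by students.id; compute COUNT(*) per group.
  1: ids {1} → COUNT(*)=1
  2: ids {7} → COUNT(*)=1
  3: ids {2, 4} → COUNT(*)=2
  4: ids {3, 5, 6, 8} → COUNT(*)=4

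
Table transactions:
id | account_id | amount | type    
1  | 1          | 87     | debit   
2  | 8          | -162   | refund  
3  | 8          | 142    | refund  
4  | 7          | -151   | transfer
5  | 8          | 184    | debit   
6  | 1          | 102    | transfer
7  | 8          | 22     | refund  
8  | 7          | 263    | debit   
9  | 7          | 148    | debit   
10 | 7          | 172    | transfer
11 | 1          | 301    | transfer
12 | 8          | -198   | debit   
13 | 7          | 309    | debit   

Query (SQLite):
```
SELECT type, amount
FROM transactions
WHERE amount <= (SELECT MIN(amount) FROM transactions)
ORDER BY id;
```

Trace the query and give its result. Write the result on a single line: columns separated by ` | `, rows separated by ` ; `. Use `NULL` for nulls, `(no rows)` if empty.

debit | -198

Scalar subquery: MIN(amount) over all transactions rows = -198.
Keep rows where amount <= that value.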